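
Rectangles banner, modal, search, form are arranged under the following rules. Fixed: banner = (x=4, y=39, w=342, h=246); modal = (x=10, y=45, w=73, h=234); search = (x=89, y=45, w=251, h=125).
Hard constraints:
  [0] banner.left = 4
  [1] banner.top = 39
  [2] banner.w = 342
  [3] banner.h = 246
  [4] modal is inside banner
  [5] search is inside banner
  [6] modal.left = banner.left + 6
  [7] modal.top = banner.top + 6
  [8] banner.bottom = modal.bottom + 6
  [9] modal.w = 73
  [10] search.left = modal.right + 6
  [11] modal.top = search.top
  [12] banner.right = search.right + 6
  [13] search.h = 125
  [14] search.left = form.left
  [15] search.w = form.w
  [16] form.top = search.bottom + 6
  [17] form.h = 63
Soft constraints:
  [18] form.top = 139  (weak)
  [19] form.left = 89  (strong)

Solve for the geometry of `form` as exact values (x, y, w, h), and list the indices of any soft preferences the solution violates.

form = (x=89, y=176, w=251, h=63)
violated soft preferences: 18

1. form.x = 89  [search.left = form.left]
2. form.w = 251  [search.w = form.w]
3. form.y = 176  [form.top = search.bottom + 6]
4. form.h = 63  [form.h = 63]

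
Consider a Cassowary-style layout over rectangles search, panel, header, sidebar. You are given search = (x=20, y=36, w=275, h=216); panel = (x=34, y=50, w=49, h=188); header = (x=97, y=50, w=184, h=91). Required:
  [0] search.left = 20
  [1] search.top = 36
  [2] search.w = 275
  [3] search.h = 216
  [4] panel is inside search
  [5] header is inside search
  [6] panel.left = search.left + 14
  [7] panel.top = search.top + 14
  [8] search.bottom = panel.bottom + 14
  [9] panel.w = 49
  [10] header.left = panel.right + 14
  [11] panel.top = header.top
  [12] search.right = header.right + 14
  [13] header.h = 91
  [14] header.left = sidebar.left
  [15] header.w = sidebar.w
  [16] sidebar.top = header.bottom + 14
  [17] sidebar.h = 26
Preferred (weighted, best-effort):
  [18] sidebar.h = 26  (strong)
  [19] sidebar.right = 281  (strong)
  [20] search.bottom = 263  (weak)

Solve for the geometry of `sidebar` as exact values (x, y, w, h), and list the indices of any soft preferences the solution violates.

sidebar = (x=97, y=155, w=184, h=26)
violated soft preferences: 20

1. sidebar.x = 97  [header.left = sidebar.left]
2. sidebar.w = 184  [header.w = sidebar.w]
3. sidebar.y = 155  [sidebar.top = header.bottom + 14]
4. sidebar.h = 26  [sidebar.h = 26]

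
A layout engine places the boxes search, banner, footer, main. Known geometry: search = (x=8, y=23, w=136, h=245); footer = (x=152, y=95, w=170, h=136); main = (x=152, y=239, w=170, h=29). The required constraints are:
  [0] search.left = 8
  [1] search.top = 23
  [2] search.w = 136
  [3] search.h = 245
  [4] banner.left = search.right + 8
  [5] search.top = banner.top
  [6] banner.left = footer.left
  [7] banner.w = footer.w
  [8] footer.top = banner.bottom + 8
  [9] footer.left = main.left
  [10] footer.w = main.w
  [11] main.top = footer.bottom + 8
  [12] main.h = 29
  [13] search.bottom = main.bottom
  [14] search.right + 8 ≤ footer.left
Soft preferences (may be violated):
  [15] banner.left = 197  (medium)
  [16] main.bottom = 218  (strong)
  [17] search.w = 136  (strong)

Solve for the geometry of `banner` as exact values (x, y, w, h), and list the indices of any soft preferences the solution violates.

1. banner.x = 152  [banner.left = search.right + 8]
2. banner.y = 23  [search.top = banner.top]
3. banner.w = 170  [banner.w = footer.w]
4. banner.h = 64  [footer.top = banner.bottom + 8]

banner = (x=152, y=23, w=170, h=64)
violated soft preferences: 15, 16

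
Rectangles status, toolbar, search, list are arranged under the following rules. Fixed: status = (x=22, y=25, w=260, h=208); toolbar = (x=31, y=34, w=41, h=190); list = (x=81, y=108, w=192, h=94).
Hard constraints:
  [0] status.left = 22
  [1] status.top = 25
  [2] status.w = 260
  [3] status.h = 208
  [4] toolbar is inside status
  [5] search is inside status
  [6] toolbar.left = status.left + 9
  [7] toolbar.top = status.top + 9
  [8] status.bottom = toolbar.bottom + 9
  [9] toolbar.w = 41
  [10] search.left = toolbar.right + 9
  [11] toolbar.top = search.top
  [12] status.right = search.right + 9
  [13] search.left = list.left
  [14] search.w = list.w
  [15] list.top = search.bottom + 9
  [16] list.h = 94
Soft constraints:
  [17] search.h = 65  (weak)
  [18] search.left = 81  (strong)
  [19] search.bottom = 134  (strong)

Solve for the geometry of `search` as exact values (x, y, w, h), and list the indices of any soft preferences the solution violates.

1. search.x = 81  [search.left = toolbar.right + 9]
2. search.y = 34  [toolbar.top = search.top]
3. search.w = 192  [status.right = search.right + 9]
4. search.h = 65  [list.top = search.bottom + 9]

search = (x=81, y=34, w=192, h=65)
violated soft preferences: 19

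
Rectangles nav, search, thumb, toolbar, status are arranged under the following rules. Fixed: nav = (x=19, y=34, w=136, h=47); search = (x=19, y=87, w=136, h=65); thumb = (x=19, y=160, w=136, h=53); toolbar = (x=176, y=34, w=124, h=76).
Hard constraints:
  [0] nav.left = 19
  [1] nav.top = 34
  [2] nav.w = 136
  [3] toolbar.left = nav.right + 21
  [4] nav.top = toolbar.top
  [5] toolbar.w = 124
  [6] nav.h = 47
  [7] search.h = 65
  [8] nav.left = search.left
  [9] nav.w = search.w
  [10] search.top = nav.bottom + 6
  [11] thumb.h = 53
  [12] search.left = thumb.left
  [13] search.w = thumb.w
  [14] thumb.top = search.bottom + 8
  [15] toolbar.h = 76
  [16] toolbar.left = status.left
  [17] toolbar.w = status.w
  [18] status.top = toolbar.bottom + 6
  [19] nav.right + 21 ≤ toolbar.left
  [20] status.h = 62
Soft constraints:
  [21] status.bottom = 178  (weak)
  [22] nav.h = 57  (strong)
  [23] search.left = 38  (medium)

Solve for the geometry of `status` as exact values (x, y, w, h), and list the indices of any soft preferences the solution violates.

1. status.x = 176  [toolbar.left = status.left]
2. status.w = 124  [toolbar.w = status.w]
3. status.y = 116  [status.top = toolbar.bottom + 6]
4. status.h = 62  [status.h = 62]

status = (x=176, y=116, w=124, h=62)
violated soft preferences: 22, 23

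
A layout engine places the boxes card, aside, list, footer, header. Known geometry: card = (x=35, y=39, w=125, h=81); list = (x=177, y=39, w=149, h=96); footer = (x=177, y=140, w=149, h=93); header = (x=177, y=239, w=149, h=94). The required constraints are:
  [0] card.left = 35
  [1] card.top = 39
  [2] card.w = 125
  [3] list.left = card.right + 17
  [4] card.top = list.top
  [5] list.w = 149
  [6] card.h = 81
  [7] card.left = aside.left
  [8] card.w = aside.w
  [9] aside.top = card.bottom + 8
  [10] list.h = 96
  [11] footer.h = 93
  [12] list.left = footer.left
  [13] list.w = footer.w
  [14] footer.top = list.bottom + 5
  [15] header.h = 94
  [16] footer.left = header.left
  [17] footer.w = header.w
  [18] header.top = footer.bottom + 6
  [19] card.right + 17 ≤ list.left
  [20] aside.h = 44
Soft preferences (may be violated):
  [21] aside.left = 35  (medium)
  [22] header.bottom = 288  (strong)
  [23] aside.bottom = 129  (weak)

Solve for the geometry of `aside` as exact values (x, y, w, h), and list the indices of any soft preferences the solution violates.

aside = (x=35, y=128, w=125, h=44)
violated soft preferences: 22, 23

1. aside.x = 35  [card.left = aside.left]
2. aside.w = 125  [card.w = aside.w]
3. aside.y = 128  [aside.top = card.bottom + 8]
4. aside.h = 44  [aside.h = 44]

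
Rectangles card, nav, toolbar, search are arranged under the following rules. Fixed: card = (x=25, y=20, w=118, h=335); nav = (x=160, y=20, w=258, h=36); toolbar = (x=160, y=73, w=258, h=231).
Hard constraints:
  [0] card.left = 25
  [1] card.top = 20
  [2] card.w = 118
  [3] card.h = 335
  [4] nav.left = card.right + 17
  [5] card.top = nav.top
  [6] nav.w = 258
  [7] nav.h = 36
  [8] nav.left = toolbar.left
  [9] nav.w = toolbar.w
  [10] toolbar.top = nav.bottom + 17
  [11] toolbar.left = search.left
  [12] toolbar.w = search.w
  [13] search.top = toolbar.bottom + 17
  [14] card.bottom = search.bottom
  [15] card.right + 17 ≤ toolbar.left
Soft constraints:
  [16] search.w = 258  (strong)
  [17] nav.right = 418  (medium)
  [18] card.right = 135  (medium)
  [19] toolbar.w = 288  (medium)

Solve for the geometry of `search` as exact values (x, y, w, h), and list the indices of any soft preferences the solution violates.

search = (x=160, y=321, w=258, h=34)
violated soft preferences: 18, 19

1. search.x = 160  [toolbar.left = search.left]
2. search.w = 258  [toolbar.w = search.w]
3. search.y = 321  [search.top = toolbar.bottom + 17]
4. search.h = 34  [card.bottom = search.bottom]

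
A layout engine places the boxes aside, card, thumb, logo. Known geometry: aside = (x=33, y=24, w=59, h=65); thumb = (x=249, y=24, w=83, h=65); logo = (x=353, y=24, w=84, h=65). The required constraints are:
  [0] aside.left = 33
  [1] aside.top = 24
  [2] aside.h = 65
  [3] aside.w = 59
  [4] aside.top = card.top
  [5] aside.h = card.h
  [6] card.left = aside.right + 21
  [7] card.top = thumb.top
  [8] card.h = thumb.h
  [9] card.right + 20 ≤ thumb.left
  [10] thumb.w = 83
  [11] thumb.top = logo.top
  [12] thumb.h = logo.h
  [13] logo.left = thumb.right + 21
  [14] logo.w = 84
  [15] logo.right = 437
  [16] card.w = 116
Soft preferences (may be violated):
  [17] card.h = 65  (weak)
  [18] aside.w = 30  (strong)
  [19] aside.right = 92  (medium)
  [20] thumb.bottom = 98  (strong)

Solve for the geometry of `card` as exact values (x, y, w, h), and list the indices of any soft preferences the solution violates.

card = (x=113, y=24, w=116, h=65)
violated soft preferences: 18, 20

1. card.y = 24  [aside.top = card.top]
2. card.h = 65  [aside.h = card.h]
3. card.x = 113  [card.left = aside.right + 21]
4. card.w = 116  [card.w = 116]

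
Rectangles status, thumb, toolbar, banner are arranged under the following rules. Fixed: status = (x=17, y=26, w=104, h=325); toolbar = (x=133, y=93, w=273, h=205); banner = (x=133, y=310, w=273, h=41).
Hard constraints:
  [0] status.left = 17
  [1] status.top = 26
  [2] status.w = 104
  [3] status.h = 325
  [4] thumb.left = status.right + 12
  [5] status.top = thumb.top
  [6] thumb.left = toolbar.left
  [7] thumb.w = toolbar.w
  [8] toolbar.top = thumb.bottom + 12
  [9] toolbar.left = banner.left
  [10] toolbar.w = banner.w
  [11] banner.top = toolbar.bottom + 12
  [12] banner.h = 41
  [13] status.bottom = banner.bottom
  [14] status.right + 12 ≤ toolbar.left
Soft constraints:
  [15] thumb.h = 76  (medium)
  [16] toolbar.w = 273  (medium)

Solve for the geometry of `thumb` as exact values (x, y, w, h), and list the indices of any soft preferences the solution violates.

thumb = (x=133, y=26, w=273, h=55)
violated soft preferences: 15

1. thumb.x = 133  [thumb.left = status.right + 12]
2. thumb.y = 26  [status.top = thumb.top]
3. thumb.w = 273  [thumb.w = toolbar.w]
4. thumb.h = 55  [toolbar.top = thumb.bottom + 12]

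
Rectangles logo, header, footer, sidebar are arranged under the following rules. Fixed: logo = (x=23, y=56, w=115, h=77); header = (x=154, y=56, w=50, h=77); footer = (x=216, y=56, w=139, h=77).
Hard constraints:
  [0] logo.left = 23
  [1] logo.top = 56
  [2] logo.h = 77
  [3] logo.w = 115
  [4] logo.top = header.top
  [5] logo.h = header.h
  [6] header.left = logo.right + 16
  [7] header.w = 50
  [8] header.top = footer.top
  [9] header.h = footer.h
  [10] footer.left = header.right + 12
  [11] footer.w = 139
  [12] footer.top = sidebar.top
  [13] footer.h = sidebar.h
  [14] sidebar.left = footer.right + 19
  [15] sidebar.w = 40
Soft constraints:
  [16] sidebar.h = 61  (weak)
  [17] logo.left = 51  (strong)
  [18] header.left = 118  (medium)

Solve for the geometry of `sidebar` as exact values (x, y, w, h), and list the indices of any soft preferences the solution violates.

1. sidebar.y = 56  [footer.top = sidebar.top]
2. sidebar.h = 77  [footer.h = sidebar.h]
3. sidebar.x = 374  [sidebar.left = footer.right + 19]
4. sidebar.w = 40  [sidebar.w = 40]

sidebar = (x=374, y=56, w=40, h=77)
violated soft preferences: 16, 17, 18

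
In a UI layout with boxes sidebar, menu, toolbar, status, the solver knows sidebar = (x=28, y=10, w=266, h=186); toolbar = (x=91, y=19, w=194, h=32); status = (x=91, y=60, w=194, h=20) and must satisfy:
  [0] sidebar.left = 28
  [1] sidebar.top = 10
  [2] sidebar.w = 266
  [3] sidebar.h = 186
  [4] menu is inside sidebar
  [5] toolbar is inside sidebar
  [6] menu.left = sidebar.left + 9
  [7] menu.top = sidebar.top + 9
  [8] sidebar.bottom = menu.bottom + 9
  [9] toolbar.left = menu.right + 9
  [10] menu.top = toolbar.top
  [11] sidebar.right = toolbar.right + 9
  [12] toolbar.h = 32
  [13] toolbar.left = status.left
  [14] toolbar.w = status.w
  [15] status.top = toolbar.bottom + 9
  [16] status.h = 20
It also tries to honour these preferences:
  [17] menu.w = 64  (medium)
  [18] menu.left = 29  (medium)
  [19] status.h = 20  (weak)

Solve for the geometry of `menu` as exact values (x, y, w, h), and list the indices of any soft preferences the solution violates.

1. menu.x = 37  [menu.left = sidebar.left + 9]
2. menu.y = 19  [menu.top = sidebar.top + 9]
3. menu.h = 168  [sidebar.bottom = menu.bottom + 9]
4. menu.w = 45  [toolbar.left = menu.right + 9]

menu = (x=37, y=19, w=45, h=168)
violated soft preferences: 17, 18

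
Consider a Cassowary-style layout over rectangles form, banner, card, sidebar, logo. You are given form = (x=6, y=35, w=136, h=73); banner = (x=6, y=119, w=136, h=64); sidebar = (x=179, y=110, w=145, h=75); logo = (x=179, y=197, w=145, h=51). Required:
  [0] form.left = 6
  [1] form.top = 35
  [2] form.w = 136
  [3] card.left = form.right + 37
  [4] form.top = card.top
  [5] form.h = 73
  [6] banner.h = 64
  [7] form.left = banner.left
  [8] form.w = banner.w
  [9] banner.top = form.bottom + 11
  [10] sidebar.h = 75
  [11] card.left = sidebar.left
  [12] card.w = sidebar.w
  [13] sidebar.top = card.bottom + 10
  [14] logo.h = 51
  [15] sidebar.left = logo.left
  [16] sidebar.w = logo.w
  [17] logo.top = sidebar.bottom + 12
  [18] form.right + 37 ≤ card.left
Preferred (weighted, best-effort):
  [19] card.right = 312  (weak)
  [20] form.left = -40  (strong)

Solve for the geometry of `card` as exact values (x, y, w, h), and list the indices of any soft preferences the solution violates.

card = (x=179, y=35, w=145, h=65)
violated soft preferences: 19, 20

1. card.x = 179  [card.left = form.right + 37]
2. card.y = 35  [form.top = card.top]
3. card.w = 145  [card.w = sidebar.w]
4. card.h = 65  [sidebar.top = card.bottom + 10]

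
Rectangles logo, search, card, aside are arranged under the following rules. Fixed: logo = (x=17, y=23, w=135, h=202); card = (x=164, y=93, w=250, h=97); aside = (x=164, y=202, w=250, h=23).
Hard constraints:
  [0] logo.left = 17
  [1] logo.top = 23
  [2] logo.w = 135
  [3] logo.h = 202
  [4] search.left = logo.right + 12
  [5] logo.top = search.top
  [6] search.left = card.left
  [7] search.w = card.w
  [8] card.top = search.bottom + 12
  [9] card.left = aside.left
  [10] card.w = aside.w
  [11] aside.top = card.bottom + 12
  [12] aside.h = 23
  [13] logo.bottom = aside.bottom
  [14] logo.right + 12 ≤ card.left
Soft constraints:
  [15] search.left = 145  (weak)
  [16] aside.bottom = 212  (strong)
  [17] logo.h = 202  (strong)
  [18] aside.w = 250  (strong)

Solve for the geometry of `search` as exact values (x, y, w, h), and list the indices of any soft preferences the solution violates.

1. search.x = 164  [search.left = logo.right + 12]
2. search.y = 23  [logo.top = search.top]
3. search.w = 250  [search.w = card.w]
4. search.h = 58  [card.top = search.bottom + 12]

search = (x=164, y=23, w=250, h=58)
violated soft preferences: 15, 16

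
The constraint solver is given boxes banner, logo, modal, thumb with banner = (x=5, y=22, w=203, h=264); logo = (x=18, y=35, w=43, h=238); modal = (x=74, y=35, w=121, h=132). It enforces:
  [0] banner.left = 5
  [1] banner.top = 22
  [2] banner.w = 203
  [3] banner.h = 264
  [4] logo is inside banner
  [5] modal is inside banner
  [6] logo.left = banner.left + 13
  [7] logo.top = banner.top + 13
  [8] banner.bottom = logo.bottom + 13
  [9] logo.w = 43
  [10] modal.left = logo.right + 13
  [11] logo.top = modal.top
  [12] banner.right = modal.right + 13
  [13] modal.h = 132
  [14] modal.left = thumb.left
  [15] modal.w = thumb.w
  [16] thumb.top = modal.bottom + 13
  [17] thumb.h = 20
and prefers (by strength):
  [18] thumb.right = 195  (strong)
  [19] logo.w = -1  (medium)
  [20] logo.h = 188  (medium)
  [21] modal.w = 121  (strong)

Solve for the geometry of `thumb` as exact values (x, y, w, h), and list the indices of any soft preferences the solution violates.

1. thumb.x = 74  [modal.left = thumb.left]
2. thumb.w = 121  [modal.w = thumb.w]
3. thumb.y = 180  [thumb.top = modal.bottom + 13]
4. thumb.h = 20  [thumb.h = 20]

thumb = (x=74, y=180, w=121, h=20)
violated soft preferences: 19, 20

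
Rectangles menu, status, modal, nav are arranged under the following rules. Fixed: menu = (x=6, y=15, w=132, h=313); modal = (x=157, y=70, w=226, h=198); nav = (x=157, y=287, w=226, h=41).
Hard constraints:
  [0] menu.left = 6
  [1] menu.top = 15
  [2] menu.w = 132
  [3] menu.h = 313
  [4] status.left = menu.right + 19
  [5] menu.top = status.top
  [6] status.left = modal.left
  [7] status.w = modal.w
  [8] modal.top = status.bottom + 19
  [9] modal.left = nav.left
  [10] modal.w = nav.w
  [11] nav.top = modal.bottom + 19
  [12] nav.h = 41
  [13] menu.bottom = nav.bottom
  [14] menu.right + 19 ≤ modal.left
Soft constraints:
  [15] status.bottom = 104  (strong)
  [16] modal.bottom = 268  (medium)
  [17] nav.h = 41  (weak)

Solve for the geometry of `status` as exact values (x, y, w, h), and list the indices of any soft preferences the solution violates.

status = (x=157, y=15, w=226, h=36)
violated soft preferences: 15

1. status.x = 157  [status.left = menu.right + 19]
2. status.y = 15  [menu.top = status.top]
3. status.w = 226  [status.w = modal.w]
4. status.h = 36  [modal.top = status.bottom + 19]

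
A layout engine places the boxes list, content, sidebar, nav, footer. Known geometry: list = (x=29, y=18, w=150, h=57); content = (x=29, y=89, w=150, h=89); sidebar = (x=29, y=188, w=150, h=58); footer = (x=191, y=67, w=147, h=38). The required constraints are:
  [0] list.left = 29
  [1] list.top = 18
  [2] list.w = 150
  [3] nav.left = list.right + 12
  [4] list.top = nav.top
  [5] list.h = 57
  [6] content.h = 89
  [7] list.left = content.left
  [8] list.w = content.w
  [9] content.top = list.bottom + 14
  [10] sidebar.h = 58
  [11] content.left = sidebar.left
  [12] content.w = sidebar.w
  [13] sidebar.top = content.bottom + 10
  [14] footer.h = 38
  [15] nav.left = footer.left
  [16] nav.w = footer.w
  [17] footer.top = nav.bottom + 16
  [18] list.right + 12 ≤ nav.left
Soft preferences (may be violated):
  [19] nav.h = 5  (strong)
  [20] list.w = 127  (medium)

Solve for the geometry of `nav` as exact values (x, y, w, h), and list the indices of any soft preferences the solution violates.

nav = (x=191, y=18, w=147, h=33)
violated soft preferences: 19, 20

1. nav.x = 191  [nav.left = list.right + 12]
2. nav.y = 18  [list.top = nav.top]
3. nav.w = 147  [nav.w = footer.w]
4. nav.h = 33  [footer.top = nav.bottom + 16]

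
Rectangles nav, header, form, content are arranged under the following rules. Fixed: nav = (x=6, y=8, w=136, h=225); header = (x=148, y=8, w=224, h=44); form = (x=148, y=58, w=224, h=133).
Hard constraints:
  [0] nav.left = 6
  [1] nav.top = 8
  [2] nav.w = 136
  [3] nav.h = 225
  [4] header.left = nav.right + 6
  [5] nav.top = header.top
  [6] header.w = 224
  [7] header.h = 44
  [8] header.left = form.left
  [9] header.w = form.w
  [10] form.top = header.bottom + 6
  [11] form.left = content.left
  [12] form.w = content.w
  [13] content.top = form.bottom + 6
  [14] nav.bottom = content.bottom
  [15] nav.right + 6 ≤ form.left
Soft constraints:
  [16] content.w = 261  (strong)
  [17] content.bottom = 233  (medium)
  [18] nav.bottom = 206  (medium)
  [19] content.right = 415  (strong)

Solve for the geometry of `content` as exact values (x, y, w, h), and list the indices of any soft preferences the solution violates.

1. content.x = 148  [form.left = content.left]
2. content.w = 224  [form.w = content.w]
3. content.y = 197  [content.top = form.bottom + 6]
4. content.h = 36  [nav.bottom = content.bottom]

content = (x=148, y=197, w=224, h=36)
violated soft preferences: 16, 18, 19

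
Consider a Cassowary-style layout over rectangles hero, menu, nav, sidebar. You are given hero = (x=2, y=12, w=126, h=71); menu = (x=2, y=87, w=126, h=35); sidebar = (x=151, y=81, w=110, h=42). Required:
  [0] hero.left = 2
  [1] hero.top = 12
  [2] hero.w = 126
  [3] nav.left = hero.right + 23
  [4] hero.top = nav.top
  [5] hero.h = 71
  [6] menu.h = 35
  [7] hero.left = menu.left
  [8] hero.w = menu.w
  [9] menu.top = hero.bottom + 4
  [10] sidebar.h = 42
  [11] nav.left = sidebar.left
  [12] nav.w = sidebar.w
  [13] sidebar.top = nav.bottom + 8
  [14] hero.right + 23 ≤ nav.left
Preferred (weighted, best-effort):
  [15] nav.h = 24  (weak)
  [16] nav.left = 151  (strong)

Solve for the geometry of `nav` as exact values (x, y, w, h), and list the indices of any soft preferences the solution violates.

nav = (x=151, y=12, w=110, h=61)
violated soft preferences: 15

1. nav.x = 151  [nav.left = hero.right + 23]
2. nav.y = 12  [hero.top = nav.top]
3. nav.w = 110  [nav.w = sidebar.w]
4. nav.h = 61  [sidebar.top = nav.bottom + 8]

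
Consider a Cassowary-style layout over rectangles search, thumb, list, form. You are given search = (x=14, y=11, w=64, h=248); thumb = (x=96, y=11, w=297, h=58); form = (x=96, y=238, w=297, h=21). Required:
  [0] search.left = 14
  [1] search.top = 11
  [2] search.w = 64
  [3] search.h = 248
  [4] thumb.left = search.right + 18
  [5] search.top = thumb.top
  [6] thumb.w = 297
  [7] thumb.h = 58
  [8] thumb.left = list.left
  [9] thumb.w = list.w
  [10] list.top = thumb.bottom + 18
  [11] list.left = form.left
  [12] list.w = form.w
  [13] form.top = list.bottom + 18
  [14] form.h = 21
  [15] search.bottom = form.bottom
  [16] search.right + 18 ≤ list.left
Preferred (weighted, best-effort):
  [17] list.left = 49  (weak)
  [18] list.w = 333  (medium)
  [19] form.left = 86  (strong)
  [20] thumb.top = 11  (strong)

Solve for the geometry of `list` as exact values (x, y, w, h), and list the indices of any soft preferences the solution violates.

list = (x=96, y=87, w=297, h=133)
violated soft preferences: 17, 18, 19

1. list.x = 96  [thumb.left = list.left]
2. list.w = 297  [thumb.w = list.w]
3. list.y = 87  [list.top = thumb.bottom + 18]
4. list.h = 133  [form.top = list.bottom + 18]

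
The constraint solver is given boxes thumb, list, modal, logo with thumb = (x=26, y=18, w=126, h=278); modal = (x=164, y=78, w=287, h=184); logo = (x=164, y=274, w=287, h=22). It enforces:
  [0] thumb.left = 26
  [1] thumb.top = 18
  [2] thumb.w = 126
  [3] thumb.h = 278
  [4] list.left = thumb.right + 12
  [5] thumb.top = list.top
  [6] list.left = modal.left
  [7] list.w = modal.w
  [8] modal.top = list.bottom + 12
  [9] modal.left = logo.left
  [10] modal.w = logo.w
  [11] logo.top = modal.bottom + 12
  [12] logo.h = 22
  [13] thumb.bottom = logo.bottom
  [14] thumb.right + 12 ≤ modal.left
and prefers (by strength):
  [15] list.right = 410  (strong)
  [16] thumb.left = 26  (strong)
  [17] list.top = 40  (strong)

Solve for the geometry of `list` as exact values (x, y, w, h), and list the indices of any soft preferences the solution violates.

list = (x=164, y=18, w=287, h=48)
violated soft preferences: 15, 17

1. list.x = 164  [list.left = thumb.right + 12]
2. list.y = 18  [thumb.top = list.top]
3. list.w = 287  [list.w = modal.w]
4. list.h = 48  [modal.top = list.bottom + 12]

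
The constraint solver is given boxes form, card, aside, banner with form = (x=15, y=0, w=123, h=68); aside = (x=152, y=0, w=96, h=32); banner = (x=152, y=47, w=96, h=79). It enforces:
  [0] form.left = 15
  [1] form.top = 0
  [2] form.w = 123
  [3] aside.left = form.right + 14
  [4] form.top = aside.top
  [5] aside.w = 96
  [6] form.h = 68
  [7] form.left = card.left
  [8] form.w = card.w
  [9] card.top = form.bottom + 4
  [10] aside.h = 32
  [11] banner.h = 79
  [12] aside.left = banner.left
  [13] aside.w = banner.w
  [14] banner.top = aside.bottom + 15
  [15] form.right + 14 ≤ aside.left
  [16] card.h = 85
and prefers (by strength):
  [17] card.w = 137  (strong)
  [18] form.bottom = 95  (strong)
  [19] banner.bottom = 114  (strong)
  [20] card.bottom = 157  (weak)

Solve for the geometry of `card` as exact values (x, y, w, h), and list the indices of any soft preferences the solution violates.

1. card.x = 15  [form.left = card.left]
2. card.w = 123  [form.w = card.w]
3. card.y = 72  [card.top = form.bottom + 4]
4. card.h = 85  [card.h = 85]

card = (x=15, y=72, w=123, h=85)
violated soft preferences: 17, 18, 19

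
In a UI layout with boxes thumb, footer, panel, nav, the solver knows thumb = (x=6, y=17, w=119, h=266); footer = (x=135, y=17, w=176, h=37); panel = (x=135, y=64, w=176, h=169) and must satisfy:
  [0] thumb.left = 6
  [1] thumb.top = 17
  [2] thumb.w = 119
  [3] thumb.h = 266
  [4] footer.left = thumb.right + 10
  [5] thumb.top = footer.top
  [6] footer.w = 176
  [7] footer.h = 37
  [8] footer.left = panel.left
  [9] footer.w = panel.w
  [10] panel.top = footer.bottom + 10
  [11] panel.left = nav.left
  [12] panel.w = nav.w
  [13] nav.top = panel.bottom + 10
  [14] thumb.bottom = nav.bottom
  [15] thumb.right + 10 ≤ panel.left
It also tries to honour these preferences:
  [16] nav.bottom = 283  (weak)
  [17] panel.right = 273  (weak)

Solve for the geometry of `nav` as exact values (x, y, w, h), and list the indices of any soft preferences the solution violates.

nav = (x=135, y=243, w=176, h=40)
violated soft preferences: 17

1. nav.x = 135  [panel.left = nav.left]
2. nav.w = 176  [panel.w = nav.w]
3. nav.y = 243  [nav.top = panel.bottom + 10]
4. nav.h = 40  [thumb.bottom = nav.bottom]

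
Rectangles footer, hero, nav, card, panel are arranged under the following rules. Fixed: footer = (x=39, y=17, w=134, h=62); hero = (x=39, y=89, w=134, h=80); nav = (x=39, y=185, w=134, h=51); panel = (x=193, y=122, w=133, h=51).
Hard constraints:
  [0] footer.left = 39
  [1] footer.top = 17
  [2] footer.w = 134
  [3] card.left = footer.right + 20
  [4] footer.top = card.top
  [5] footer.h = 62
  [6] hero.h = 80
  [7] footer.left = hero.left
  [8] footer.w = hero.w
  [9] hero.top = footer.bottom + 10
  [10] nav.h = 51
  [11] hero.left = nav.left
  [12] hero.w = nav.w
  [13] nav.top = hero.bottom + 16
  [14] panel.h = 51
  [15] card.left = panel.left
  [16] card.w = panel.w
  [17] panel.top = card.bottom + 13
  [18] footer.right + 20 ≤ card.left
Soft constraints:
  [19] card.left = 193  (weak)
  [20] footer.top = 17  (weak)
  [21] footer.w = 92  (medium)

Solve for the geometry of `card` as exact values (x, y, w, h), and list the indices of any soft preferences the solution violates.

card = (x=193, y=17, w=133, h=92)
violated soft preferences: 21

1. card.x = 193  [card.left = footer.right + 20]
2. card.y = 17  [footer.top = card.top]
3. card.w = 133  [card.w = panel.w]
4. card.h = 92  [panel.top = card.bottom + 13]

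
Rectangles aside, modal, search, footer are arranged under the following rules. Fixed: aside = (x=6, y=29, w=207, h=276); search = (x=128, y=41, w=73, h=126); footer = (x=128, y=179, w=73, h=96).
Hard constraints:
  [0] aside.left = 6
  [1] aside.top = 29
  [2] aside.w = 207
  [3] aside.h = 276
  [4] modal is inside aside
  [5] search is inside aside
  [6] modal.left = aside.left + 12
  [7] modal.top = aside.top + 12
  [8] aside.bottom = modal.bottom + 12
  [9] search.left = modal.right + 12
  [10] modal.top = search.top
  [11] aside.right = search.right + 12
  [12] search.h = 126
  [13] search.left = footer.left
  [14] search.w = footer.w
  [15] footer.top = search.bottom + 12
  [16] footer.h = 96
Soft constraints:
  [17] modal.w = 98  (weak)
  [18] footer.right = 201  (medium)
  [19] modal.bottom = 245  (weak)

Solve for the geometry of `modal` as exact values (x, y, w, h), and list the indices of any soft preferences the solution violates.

modal = (x=18, y=41, w=98, h=252)
violated soft preferences: 19

1. modal.x = 18  [modal.left = aside.left + 12]
2. modal.y = 41  [modal.top = aside.top + 12]
3. modal.h = 252  [aside.bottom = modal.bottom + 12]
4. modal.w = 98  [search.left = modal.right + 12]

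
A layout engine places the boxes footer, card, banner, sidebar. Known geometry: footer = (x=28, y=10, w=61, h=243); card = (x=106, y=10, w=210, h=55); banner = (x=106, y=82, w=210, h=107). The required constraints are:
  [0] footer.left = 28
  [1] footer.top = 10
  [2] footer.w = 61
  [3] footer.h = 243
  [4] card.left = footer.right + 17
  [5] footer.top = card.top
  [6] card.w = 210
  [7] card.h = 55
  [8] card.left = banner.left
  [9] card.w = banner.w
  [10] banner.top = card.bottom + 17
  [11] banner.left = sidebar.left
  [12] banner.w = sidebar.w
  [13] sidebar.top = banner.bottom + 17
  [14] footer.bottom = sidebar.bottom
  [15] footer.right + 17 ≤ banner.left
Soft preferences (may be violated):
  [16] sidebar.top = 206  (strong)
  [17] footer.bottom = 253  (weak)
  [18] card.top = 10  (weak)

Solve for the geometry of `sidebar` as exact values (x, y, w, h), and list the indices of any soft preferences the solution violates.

sidebar = (x=106, y=206, w=210, h=47)
violated soft preferences: none

1. sidebar.x = 106  [banner.left = sidebar.left]
2. sidebar.w = 210  [banner.w = sidebar.w]
3. sidebar.y = 206  [sidebar.top = banner.bottom + 17]
4. sidebar.h = 47  [footer.bottom = sidebar.bottom]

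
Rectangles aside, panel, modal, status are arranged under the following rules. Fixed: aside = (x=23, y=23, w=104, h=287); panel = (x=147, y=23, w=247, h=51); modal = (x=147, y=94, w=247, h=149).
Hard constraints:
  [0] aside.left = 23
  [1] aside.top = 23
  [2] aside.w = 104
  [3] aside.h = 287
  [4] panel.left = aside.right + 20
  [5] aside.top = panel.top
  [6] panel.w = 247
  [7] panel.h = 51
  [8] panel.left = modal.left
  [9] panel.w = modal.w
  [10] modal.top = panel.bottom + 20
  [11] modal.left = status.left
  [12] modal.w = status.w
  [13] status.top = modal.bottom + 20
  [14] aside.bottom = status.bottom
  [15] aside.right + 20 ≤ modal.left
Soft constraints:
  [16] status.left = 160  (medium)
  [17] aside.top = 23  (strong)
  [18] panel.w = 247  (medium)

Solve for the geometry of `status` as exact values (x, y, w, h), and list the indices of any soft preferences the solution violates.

1. status.x = 147  [modal.left = status.left]
2. status.w = 247  [modal.w = status.w]
3. status.y = 263  [status.top = modal.bottom + 20]
4. status.h = 47  [aside.bottom = status.bottom]

status = (x=147, y=263, w=247, h=47)
violated soft preferences: 16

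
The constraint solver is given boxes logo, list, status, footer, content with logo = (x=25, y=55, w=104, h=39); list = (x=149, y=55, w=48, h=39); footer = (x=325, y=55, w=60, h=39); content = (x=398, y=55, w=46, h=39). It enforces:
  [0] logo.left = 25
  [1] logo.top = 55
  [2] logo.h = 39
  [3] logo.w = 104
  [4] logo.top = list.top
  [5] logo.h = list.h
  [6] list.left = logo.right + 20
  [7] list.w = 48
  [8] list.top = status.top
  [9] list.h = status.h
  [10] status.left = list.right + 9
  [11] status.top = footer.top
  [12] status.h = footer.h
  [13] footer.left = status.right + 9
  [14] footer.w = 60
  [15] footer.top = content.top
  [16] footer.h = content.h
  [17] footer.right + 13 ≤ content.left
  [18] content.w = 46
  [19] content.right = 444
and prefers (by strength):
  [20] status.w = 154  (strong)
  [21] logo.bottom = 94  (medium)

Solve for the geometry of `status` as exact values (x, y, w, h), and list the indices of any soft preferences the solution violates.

1. status.y = 55  [list.top = status.top]
2. status.h = 39  [list.h = status.h]
3. status.x = 206  [status.left = list.right + 9]
4. status.w = 110  [footer.left = status.right + 9]

status = (x=206, y=55, w=110, h=39)
violated soft preferences: 20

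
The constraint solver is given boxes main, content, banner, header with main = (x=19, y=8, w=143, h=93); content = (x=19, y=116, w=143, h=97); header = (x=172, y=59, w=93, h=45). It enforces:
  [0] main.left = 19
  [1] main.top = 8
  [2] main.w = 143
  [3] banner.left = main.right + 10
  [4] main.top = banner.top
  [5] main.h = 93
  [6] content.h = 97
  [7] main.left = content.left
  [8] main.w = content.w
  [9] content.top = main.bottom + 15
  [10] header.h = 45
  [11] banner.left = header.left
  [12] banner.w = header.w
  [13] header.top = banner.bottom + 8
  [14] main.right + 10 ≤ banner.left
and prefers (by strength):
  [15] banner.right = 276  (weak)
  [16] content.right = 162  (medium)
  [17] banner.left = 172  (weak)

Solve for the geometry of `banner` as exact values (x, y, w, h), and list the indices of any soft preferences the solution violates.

banner = (x=172, y=8, w=93, h=43)
violated soft preferences: 15

1. banner.x = 172  [banner.left = main.right + 10]
2. banner.y = 8  [main.top = banner.top]
3. banner.w = 93  [banner.w = header.w]
4. banner.h = 43  [header.top = banner.bottom + 8]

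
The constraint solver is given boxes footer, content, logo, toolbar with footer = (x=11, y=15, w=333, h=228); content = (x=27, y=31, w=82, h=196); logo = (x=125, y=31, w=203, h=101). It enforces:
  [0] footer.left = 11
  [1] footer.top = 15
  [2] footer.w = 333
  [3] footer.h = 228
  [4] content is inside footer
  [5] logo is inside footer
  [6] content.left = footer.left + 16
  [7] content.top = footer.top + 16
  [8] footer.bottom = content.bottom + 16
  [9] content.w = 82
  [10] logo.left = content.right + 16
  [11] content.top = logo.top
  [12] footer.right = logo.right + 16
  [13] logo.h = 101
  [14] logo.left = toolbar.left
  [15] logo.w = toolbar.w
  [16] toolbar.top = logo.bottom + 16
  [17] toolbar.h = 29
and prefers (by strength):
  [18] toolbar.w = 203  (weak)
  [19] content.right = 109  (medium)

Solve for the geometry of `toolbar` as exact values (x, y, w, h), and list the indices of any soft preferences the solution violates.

1. toolbar.x = 125  [logo.left = toolbar.left]
2. toolbar.w = 203  [logo.w = toolbar.w]
3. toolbar.y = 148  [toolbar.top = logo.bottom + 16]
4. toolbar.h = 29  [toolbar.h = 29]

toolbar = (x=125, y=148, w=203, h=29)
violated soft preferences: none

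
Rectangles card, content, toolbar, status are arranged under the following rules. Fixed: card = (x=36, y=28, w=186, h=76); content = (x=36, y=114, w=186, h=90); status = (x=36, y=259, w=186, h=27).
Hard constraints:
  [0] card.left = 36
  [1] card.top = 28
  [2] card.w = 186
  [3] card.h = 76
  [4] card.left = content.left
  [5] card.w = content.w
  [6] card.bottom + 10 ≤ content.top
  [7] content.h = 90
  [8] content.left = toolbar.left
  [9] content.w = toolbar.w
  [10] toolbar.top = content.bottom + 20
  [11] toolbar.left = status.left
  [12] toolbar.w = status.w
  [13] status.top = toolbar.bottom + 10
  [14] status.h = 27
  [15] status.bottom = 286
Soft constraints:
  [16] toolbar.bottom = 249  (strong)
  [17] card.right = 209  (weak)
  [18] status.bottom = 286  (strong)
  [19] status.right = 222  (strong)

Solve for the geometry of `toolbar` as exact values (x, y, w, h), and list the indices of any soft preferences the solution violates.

toolbar = (x=36, y=224, w=186, h=25)
violated soft preferences: 17

1. toolbar.x = 36  [content.left = toolbar.left]
2. toolbar.w = 186  [content.w = toolbar.w]
3. toolbar.y = 224  [toolbar.top = content.bottom + 20]
4. toolbar.h = 25  [status.top = toolbar.bottom + 10]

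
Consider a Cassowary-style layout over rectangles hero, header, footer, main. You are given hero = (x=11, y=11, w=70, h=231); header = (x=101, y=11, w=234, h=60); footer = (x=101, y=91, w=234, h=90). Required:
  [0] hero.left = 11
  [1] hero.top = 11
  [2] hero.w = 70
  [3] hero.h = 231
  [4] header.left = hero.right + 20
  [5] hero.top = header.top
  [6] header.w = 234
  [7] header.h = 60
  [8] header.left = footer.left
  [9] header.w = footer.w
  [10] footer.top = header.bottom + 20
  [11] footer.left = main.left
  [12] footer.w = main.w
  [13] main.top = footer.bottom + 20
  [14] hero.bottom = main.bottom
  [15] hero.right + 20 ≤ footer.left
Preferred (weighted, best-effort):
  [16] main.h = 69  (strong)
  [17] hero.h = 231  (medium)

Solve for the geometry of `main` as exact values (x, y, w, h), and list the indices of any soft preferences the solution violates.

1. main.x = 101  [footer.left = main.left]
2. main.w = 234  [footer.w = main.w]
3. main.y = 201  [main.top = footer.bottom + 20]
4. main.h = 41  [hero.bottom = main.bottom]

main = (x=101, y=201, w=234, h=41)
violated soft preferences: 16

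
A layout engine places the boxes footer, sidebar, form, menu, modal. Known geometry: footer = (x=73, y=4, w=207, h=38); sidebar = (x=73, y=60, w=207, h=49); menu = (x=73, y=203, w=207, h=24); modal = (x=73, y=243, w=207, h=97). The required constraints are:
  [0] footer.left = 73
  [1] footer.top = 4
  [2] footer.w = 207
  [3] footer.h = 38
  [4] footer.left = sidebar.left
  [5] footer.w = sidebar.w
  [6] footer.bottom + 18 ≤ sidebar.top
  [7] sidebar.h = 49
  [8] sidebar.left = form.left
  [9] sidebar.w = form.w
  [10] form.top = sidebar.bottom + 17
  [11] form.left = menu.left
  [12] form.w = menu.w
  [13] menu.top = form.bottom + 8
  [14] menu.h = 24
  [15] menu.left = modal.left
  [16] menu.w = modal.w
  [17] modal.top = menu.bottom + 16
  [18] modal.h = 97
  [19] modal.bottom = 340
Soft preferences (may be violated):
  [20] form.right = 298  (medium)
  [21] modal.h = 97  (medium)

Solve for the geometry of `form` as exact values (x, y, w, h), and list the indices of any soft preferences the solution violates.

form = (x=73, y=126, w=207, h=69)
violated soft preferences: 20

1. form.x = 73  [sidebar.left = form.left]
2. form.w = 207  [sidebar.w = form.w]
3. form.y = 126  [form.top = sidebar.bottom + 17]
4. form.h = 69  [menu.top = form.bottom + 8]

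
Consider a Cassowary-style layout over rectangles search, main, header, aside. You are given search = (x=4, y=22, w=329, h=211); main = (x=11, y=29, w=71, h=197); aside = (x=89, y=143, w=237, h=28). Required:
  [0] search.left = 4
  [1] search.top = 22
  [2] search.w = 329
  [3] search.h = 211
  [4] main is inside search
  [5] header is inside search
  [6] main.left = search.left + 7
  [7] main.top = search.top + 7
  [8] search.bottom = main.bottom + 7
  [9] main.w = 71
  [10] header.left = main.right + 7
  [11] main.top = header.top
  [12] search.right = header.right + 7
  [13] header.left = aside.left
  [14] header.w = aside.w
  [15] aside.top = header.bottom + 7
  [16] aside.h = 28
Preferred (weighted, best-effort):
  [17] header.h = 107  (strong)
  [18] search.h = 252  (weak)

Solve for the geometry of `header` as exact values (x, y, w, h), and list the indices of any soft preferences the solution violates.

header = (x=89, y=29, w=237, h=107)
violated soft preferences: 18

1. header.x = 89  [header.left = main.right + 7]
2. header.y = 29  [main.top = header.top]
3. header.w = 237  [search.right = header.right + 7]
4. header.h = 107  [aside.top = header.bottom + 7]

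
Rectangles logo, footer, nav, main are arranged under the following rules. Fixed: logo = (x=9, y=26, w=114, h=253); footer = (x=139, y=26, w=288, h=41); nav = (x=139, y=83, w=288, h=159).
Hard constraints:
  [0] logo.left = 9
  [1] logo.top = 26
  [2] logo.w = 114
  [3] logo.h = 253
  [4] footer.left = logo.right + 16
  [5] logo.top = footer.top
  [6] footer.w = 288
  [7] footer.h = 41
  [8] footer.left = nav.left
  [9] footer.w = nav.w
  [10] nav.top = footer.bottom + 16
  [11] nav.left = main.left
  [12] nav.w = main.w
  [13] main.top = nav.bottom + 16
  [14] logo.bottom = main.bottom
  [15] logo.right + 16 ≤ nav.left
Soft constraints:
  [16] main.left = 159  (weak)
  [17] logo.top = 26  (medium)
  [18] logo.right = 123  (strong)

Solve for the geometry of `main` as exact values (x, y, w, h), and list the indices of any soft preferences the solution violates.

main = (x=139, y=258, w=288, h=21)
violated soft preferences: 16

1. main.x = 139  [nav.left = main.left]
2. main.w = 288  [nav.w = main.w]
3. main.y = 258  [main.top = nav.bottom + 16]
4. main.h = 21  [logo.bottom = main.bottom]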